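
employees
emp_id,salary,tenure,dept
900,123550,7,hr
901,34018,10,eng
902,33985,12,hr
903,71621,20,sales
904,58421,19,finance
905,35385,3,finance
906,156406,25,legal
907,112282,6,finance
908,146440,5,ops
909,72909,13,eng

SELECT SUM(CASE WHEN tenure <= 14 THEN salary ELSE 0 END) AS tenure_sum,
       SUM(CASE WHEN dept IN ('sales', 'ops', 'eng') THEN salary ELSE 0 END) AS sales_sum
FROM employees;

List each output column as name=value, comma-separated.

[tenure_sum: tenure <= 14]
emp_id=900: ✓ → 123550
emp_id=901: ✓ → 34018
emp_id=902: ✓ → 33985
emp_id=903: ✗
emp_id=904: ✗
emp_id=905: ✓ → 35385
emp_id=906: ✗
emp_id=907: ✓ → 112282
emp_id=908: ✓ → 146440
emp_id=909: ✓ → 72909
tenure_sum = 123550 + 34018 + 33985 + 35385 + 112282 + 146440 + 72909 = 558569
—
[sales_sum: dept IN ('sales', 'ops', 'eng')]
emp_id=900: ✗
emp_id=901: ✓ → 34018
emp_id=902: ✗
emp_id=903: ✓ → 71621
emp_id=904: ✗
emp_id=905: ✗
emp_id=906: ✗
emp_id=907: ✗
emp_id=908: ✓ → 146440
emp_id=909: ✓ → 72909
sales_sum = 34018 + 71621 + 146440 + 72909 = 324988

tenure_sum=558569, sales_sum=324988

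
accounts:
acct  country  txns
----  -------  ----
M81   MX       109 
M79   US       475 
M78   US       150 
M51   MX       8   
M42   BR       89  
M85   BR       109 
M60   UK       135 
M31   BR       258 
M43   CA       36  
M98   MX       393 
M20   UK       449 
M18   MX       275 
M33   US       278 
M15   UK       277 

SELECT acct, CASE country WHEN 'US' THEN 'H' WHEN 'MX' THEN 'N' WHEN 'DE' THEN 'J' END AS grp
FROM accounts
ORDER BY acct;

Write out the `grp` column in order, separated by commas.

NULL, N, NULL, NULL, H, NULL, NULL, N, NULL, H, H, N, NULL, N

acct=M15: (no match → NULL) → NULL
acct=M18: country='MX' → N
acct=M20: (no match → NULL) → NULL
acct=M31: (no match → NULL) → NULL
acct=M33: country='US' → H
acct=M42: (no match → NULL) → NULL
acct=M43: (no match → NULL) → NULL
acct=M51: country='MX' → N
acct=M60: (no match → NULL) → NULL
acct=M78: country='US' → H
acct=M79: country='US' → H
acct=M81: country='MX' → N
acct=M85: (no match → NULL) → NULL
acct=M98: country='MX' → N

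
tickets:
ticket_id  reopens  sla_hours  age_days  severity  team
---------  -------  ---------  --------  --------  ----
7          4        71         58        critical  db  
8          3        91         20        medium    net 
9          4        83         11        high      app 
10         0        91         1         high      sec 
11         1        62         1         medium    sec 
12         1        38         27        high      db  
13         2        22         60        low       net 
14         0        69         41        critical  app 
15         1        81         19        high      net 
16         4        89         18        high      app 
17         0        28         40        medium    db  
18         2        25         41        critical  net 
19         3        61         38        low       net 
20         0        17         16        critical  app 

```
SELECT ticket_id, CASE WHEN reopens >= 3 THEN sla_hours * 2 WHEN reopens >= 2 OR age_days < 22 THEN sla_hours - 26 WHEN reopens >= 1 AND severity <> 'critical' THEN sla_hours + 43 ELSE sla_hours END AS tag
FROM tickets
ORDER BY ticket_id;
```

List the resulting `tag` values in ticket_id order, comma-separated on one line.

142, 182, 166, 65, 36, 81, -4, 69, 55, 178, 28, -1, 122, -9

ticket_id=7: reopens >= 3 → 142
ticket_id=8: reopens >= 3 → 182
ticket_id=9: reopens >= 3 → 166
ticket_id=10: reopens >= 2 OR age_days < 22 → 65
ticket_id=11: reopens >= 2 OR age_days < 22 → 36
ticket_id=12: reopens >= 1 AND severity <> 'critical' → 81
ticket_id=13: reopens >= 2 OR age_days < 22 → -4
ticket_id=14: ELSE → 69
ticket_id=15: reopens >= 2 OR age_days < 22 → 55
ticket_id=16: reopens >= 3 → 178
ticket_id=17: ELSE → 28
ticket_id=18: reopens >= 2 OR age_days < 22 → -1
ticket_id=19: reopens >= 3 → 122
ticket_id=20: reopens >= 2 OR age_days < 22 → -9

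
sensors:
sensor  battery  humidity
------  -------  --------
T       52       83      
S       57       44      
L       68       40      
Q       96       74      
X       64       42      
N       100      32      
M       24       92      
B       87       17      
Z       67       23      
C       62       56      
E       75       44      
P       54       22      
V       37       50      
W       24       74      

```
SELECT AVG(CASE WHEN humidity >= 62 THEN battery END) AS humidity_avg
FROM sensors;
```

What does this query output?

sensor=T: ✓ → 52
sensor=S: ✗
sensor=L: ✗
sensor=Q: ✓ → 96
sensor=X: ✗
sensor=N: ✗
sensor=M: ✓ → 24
sensor=B: ✗
sensor=Z: ✗
sensor=C: ✗
sensor=E: ✗
sensor=P: ✗
sensor=V: ✗
sensor=W: ✓ → 24
humidity_avg = (52 + 96 + 24 + 24) / 4 = 49

49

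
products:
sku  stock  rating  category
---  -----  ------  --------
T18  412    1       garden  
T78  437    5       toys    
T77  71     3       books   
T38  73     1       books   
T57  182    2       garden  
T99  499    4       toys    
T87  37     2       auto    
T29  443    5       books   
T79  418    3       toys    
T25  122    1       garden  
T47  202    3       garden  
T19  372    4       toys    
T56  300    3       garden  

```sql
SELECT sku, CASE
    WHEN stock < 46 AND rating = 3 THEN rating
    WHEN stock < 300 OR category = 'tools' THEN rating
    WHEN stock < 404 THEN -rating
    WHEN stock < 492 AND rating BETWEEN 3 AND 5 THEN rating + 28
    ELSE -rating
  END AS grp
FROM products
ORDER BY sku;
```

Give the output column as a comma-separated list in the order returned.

sku=T18: ELSE → -1
sku=T19: stock < 404 → -4
sku=T25: stock < 300 OR category = 'tools' → 1
sku=T29: stock < 492 AND rating BETWEEN 3 AND 5 → 33
sku=T38: stock < 300 OR category = 'tools' → 1
sku=T47: stock < 300 OR category = 'tools' → 3
sku=T56: stock < 404 → -3
sku=T57: stock < 300 OR category = 'tools' → 2
sku=T77: stock < 300 OR category = 'tools' → 3
sku=T78: stock < 492 AND rating BETWEEN 3 AND 5 → 33
sku=T79: stock < 492 AND rating BETWEEN 3 AND 5 → 31
sku=T87: stock < 300 OR category = 'tools' → 2
sku=T99: ELSE → -4

-1, -4, 1, 33, 1, 3, -3, 2, 3, 33, 31, 2, -4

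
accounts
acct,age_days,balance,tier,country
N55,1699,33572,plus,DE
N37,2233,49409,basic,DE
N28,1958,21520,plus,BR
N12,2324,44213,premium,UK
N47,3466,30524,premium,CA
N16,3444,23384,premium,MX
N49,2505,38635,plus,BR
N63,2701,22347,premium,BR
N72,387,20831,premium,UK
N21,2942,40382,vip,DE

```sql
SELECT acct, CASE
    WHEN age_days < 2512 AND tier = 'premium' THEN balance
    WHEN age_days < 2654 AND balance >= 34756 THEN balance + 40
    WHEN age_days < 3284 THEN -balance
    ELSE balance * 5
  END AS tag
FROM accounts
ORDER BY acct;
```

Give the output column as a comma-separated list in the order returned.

44213, 116920, -40382, -21520, 49449, 152620, 38675, -33572, -22347, 20831

acct=N12: age_days < 2512 AND tier = 'premium' → 44213
acct=N16: ELSE → 116920
acct=N21: age_days < 3284 → -40382
acct=N28: age_days < 3284 → -21520
acct=N37: age_days < 2654 AND balance >= 34756 → 49449
acct=N47: ELSE → 152620
acct=N49: age_days < 2654 AND balance >= 34756 → 38675
acct=N55: age_days < 3284 → -33572
acct=N63: age_days < 3284 → -22347
acct=N72: age_days < 2512 AND tier = 'premium' → 20831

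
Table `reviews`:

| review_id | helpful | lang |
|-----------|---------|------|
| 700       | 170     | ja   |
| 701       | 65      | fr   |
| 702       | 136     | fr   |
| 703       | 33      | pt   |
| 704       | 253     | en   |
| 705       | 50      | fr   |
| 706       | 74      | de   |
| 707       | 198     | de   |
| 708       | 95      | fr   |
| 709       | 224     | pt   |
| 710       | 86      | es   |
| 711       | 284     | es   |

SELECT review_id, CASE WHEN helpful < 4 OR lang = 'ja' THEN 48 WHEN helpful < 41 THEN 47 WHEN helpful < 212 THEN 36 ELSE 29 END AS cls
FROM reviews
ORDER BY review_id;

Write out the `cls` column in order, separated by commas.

48, 36, 36, 47, 29, 36, 36, 36, 36, 29, 36, 29

review_id=700: helpful < 4 OR lang = 'ja' → 48
review_id=701: helpful < 212 → 36
review_id=702: helpful < 212 → 36
review_id=703: helpful < 41 → 47
review_id=704: ELSE → 29
review_id=705: helpful < 212 → 36
review_id=706: helpful < 212 → 36
review_id=707: helpful < 212 → 36
review_id=708: helpful < 212 → 36
review_id=709: ELSE → 29
review_id=710: helpful < 212 → 36
review_id=711: ELSE → 29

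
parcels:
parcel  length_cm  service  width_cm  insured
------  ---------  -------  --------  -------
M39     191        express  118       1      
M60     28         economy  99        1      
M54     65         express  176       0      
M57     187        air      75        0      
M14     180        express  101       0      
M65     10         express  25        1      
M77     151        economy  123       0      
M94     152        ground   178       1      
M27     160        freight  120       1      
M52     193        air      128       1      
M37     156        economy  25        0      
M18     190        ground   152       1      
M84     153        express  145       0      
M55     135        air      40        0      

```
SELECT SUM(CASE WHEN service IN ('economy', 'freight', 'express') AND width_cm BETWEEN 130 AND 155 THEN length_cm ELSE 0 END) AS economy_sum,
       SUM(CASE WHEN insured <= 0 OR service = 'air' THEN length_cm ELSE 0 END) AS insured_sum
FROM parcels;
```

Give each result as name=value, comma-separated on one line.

[economy_sum: service IN ('economy', 'freight', 'express') AND width_cm BETWEEN 130 AND 155]
parcel=M39: ✗
parcel=M60: ✗
parcel=M54: ✗
parcel=M57: ✗
parcel=M14: ✗
parcel=M65: ✗
parcel=M77: ✗
parcel=M94: ✗
parcel=M27: ✗
parcel=M52: ✗
parcel=M37: ✗
parcel=M18: ✗
parcel=M84: ✓ → 153
parcel=M55: ✗
economy_sum = 153
—
[insured_sum: insured <= 0 OR service = 'air']
parcel=M39: ✗
parcel=M60: ✗
parcel=M54: ✓ → 65
parcel=M57: ✓ → 187
parcel=M14: ✓ → 180
parcel=M65: ✗
parcel=M77: ✓ → 151
parcel=M94: ✗
parcel=M27: ✗
parcel=M52: ✓ → 193
parcel=M37: ✓ → 156
parcel=M18: ✗
parcel=M84: ✓ → 153
parcel=M55: ✓ → 135
insured_sum = 65 + 187 + 180 + 151 + 193 + 156 + 153 + 135 = 1220

economy_sum=153, insured_sum=1220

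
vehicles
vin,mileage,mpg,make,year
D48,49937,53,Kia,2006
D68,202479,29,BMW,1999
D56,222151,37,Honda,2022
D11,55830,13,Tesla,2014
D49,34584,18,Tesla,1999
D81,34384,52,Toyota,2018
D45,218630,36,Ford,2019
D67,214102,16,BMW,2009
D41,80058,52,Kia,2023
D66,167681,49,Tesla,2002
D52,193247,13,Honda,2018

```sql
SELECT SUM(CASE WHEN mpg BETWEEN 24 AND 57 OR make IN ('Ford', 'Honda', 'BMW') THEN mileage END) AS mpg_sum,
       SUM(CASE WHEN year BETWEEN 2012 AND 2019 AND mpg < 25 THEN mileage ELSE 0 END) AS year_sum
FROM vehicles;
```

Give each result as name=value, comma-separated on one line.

[mpg_sum: mpg BETWEEN 24 AND 57 OR make IN ('Ford', 'Honda', 'BMW')]
vin=D48: ✓ → 49937
vin=D68: ✓ → 202479
vin=D56: ✓ → 222151
vin=D11: ✗
vin=D49: ✗
vin=D81: ✓ → 34384
vin=D45: ✓ → 218630
vin=D67: ✓ → 214102
vin=D41: ✓ → 80058
vin=D66: ✓ → 167681
vin=D52: ✓ → 193247
mpg_sum = 49937 + 202479 + 222151 + 34384 + 218630 + 214102 + 80058 + 167681 + 193247 = 1382669
—
[year_sum: year BETWEEN 2012 AND 2019 AND mpg < 25]
vin=D48: ✗
vin=D68: ✗
vin=D56: ✗
vin=D11: ✓ → 55830
vin=D49: ✗
vin=D81: ✗
vin=D45: ✗
vin=D67: ✗
vin=D41: ✗
vin=D66: ✗
vin=D52: ✓ → 193247
year_sum = 55830 + 193247 = 249077

mpg_sum=1382669, year_sum=249077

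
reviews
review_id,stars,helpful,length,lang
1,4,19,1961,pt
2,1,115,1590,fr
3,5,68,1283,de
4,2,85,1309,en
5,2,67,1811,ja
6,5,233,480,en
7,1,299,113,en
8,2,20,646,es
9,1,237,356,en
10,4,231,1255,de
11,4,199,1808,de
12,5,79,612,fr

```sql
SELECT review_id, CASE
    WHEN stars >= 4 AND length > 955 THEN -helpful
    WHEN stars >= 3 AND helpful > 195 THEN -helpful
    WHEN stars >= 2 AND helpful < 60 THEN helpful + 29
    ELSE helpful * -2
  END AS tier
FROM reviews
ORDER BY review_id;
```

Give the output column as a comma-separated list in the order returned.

-19, -230, -68, -170, -134, -233, -598, 49, -474, -231, -199, -158

review_id=1: stars >= 4 AND length > 955 → -19
review_id=2: ELSE → -230
review_id=3: stars >= 4 AND length > 955 → -68
review_id=4: ELSE → -170
review_id=5: ELSE → -134
review_id=6: stars >= 3 AND helpful > 195 → -233
review_id=7: ELSE → -598
review_id=8: stars >= 2 AND helpful < 60 → 49
review_id=9: ELSE → -474
review_id=10: stars >= 4 AND length > 955 → -231
review_id=11: stars >= 4 AND length > 955 → -199
review_id=12: ELSE → -158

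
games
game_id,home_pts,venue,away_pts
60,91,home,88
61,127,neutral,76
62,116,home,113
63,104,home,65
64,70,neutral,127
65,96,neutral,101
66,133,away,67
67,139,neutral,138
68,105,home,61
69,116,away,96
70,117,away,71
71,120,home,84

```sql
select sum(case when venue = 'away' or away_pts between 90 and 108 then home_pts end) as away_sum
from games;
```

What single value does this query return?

462

game_id=60: ✗
game_id=61: ✗
game_id=62: ✗
game_id=63: ✗
game_id=64: ✗
game_id=65: ✓ → 96
game_id=66: ✓ → 133
game_id=67: ✗
game_id=68: ✗
game_id=69: ✓ → 116
game_id=70: ✓ → 117
game_id=71: ✗
away_sum = 96 + 133 + 116 + 117 = 462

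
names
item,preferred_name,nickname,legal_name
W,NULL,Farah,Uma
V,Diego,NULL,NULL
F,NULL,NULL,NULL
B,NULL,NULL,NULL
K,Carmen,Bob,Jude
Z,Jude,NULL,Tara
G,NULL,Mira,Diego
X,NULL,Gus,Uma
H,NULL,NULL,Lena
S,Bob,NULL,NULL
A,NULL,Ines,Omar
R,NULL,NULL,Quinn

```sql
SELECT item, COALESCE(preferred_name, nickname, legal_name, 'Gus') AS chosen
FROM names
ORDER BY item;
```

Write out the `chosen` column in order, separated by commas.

item=A: preferred_name=NULL, nickname=Ines → Ines
item=B: preferred_name=NULL, nickname=NULL, legal_name=NULL, → literal Gus → Gus
item=F: preferred_name=NULL, nickname=NULL, legal_name=NULL, → literal Gus → Gus
item=G: preferred_name=NULL, nickname=Mira → Mira
item=H: preferred_name=NULL, nickname=NULL, legal_name=Lena → Lena
item=K: preferred_name=Carmen → Carmen
item=R: preferred_name=NULL, nickname=NULL, legal_name=Quinn → Quinn
item=S: preferred_name=Bob → Bob
item=V: preferred_name=Diego → Diego
item=W: preferred_name=NULL, nickname=Farah → Farah
item=X: preferred_name=NULL, nickname=Gus → Gus
item=Z: preferred_name=Jude → Jude

Ines, Gus, Gus, Mira, Lena, Carmen, Quinn, Bob, Diego, Farah, Gus, Jude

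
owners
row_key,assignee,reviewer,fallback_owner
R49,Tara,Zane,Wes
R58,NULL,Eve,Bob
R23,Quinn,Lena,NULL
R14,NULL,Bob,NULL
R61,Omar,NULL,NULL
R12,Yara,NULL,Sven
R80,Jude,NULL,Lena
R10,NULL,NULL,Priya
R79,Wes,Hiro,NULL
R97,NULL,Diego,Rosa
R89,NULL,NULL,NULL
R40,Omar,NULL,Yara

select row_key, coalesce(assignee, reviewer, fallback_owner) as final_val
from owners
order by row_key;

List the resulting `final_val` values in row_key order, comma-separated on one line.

Priya, Yara, Bob, Quinn, Omar, Tara, Eve, Omar, Wes, Jude, NULL, Diego

row_key=R10: assignee=NULL, reviewer=NULL, fallback_owner=Priya → Priya
row_key=R12: assignee=Yara → Yara
row_key=R14: assignee=NULL, reviewer=Bob → Bob
row_key=R23: assignee=Quinn → Quinn
row_key=R40: assignee=Omar → Omar
row_key=R49: assignee=Tara → Tara
row_key=R58: assignee=NULL, reviewer=Eve → Eve
row_key=R61: assignee=Omar → Omar
row_key=R79: assignee=Wes → Wes
row_key=R80: assignee=Jude → Jude
row_key=R89: assignee=NULL, reviewer=NULL, fallback_owner=NULL (all NULL) → NULL
row_key=R97: assignee=NULL, reviewer=Diego → Diego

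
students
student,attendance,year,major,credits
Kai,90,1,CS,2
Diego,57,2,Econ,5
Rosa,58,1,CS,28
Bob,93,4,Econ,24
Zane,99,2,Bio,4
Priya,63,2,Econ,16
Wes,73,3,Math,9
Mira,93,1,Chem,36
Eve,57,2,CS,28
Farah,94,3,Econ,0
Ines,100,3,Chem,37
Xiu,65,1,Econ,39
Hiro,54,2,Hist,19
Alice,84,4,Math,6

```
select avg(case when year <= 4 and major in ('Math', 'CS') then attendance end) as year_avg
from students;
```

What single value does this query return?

student=Kai: ✓ → 90
student=Diego: ✗
student=Rosa: ✓ → 58
student=Bob: ✗
student=Zane: ✗
student=Priya: ✗
student=Wes: ✓ → 73
student=Mira: ✗
student=Eve: ✓ → 57
student=Farah: ✗
student=Ines: ✗
student=Xiu: ✗
student=Hiro: ✗
student=Alice: ✓ → 84
year_avg = (90 + 58 + 73 + 57 + 84) / 5 = 72.4

72.4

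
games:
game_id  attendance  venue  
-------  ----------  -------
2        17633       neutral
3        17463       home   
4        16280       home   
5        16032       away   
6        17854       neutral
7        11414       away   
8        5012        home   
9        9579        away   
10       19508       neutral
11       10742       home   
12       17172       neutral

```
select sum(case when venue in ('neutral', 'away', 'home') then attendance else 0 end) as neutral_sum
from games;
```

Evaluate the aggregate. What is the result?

158689

game_id=2: ✓ → 17633
game_id=3: ✓ → 17463
game_id=4: ✓ → 16280
game_id=5: ✓ → 16032
game_id=6: ✓ → 17854
game_id=7: ✓ → 11414
game_id=8: ✓ → 5012
game_id=9: ✓ → 9579
game_id=10: ✓ → 19508
game_id=11: ✓ → 10742
game_id=12: ✓ → 17172
neutral_sum = 17633 + 17463 + 16280 + 16032 + 17854 + 11414 + 5012 + 9579 + 19508 + 10742 + 17172 = 158689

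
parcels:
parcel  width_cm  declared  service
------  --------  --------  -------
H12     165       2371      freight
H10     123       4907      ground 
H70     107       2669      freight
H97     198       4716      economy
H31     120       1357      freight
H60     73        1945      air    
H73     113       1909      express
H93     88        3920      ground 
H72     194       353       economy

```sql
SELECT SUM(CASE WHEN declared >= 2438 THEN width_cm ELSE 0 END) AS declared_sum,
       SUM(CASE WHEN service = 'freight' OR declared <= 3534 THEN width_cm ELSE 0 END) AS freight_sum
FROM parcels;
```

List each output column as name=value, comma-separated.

declared_sum=516, freight_sum=772

[declared_sum: declared >= 2438]
parcel=H12: ✗
parcel=H10: ✓ → 123
parcel=H70: ✓ → 107
parcel=H97: ✓ → 198
parcel=H31: ✗
parcel=H60: ✗
parcel=H73: ✗
parcel=H93: ✓ → 88
parcel=H72: ✗
declared_sum = 123 + 107 + 198 + 88 = 516
—
[freight_sum: service = 'freight' OR declared <= 3534]
parcel=H12: ✓ → 165
parcel=H10: ✗
parcel=H70: ✓ → 107
parcel=H97: ✗
parcel=H31: ✓ → 120
parcel=H60: ✓ → 73
parcel=H73: ✓ → 113
parcel=H93: ✗
parcel=H72: ✓ → 194
freight_sum = 165 + 107 + 120 + 73 + 113 + 194 = 772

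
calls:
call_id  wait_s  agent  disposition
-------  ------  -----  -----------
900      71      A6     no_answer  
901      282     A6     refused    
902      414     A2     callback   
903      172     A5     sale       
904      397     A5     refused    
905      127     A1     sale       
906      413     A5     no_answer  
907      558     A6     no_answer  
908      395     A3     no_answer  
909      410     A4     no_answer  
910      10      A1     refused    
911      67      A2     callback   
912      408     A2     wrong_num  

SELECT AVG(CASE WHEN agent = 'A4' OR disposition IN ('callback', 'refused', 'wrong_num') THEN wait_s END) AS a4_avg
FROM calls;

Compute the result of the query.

284

call_id=900: ✗
call_id=901: ✓ → 282
call_id=902: ✓ → 414
call_id=903: ✗
call_id=904: ✓ → 397
call_id=905: ✗
call_id=906: ✗
call_id=907: ✗
call_id=908: ✗
call_id=909: ✓ → 410
call_id=910: ✓ → 10
call_id=911: ✓ → 67
call_id=912: ✓ → 408
a4_avg = (282 + 414 + 397 + 410 + 10 + 67 + 408) / 7 = 284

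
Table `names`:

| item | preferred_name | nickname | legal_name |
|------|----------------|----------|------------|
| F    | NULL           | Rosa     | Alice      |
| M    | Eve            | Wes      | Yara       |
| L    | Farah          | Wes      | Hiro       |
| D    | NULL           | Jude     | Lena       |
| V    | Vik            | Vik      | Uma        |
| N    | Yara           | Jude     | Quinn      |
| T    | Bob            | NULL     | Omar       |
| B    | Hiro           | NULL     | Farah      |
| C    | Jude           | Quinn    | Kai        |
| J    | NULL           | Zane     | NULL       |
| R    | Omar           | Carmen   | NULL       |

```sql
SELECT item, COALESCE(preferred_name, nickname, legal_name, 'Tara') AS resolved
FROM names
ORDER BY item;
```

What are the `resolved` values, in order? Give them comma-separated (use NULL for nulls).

item=B: preferred_name=Hiro → Hiro
item=C: preferred_name=Jude → Jude
item=D: preferred_name=NULL, nickname=Jude → Jude
item=F: preferred_name=NULL, nickname=Rosa → Rosa
item=J: preferred_name=NULL, nickname=Zane → Zane
item=L: preferred_name=Farah → Farah
item=M: preferred_name=Eve → Eve
item=N: preferred_name=Yara → Yara
item=R: preferred_name=Omar → Omar
item=T: preferred_name=Bob → Bob
item=V: preferred_name=Vik → Vik

Hiro, Jude, Jude, Rosa, Zane, Farah, Eve, Yara, Omar, Bob, Vik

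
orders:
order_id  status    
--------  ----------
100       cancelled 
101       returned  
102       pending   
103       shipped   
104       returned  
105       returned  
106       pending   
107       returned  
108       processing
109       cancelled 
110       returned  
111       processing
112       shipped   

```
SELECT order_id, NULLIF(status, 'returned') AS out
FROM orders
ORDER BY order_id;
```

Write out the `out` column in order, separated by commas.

order_id=100: status=cancelled vs returned: differ → cancelled
order_id=101: status=returned vs returned: equal → NULL
order_id=102: status=pending vs returned: differ → pending
order_id=103: status=shipped vs returned: differ → shipped
order_id=104: status=returned vs returned: equal → NULL
order_id=105: status=returned vs returned: equal → NULL
order_id=106: status=pending vs returned: differ → pending
order_id=107: status=returned vs returned: equal → NULL
order_id=108: status=processing vs returned: differ → processing
order_id=109: status=cancelled vs returned: differ → cancelled
order_id=110: status=returned vs returned: equal → NULL
order_id=111: status=processing vs returned: differ → processing
order_id=112: status=shipped vs returned: differ → shipped

cancelled, NULL, pending, shipped, NULL, NULL, pending, NULL, processing, cancelled, NULL, processing, shipped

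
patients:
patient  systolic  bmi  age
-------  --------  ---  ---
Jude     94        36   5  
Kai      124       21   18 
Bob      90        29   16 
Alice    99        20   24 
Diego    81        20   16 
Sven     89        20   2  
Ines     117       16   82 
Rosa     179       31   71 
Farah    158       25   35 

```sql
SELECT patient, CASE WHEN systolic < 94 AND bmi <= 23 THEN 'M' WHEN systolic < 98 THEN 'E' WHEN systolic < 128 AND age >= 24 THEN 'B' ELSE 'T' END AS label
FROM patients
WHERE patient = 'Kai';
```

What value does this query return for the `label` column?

patient = Kai: systolic=124, bmi=21, age=18.
systolic < 94 AND bmi <= 23 → false
systolic < 98 → false
systolic < 128 AND age >= 24 → false
No prior WHEN matched → ELSE → T

T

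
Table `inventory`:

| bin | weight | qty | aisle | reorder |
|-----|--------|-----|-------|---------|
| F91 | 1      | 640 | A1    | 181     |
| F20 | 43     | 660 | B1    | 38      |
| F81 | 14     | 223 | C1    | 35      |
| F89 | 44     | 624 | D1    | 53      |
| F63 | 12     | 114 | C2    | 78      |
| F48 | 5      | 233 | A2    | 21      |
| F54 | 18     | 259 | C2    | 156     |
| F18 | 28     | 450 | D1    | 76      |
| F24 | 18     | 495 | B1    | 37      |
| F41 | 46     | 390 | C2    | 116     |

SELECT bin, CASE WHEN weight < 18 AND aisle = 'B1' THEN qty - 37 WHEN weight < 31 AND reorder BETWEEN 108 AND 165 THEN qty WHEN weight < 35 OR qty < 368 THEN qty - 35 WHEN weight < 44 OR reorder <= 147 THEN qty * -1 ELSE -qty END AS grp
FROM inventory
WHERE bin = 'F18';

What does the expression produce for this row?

bin = F18: weight=28, qty=450, aisle=D1, reorder=76.
weight < 18 AND aisle = 'B1' → false
weight < 31 AND reorder BETWEEN 108 AND 165 → false
weight < 35 OR qty < 368 → true → 415

415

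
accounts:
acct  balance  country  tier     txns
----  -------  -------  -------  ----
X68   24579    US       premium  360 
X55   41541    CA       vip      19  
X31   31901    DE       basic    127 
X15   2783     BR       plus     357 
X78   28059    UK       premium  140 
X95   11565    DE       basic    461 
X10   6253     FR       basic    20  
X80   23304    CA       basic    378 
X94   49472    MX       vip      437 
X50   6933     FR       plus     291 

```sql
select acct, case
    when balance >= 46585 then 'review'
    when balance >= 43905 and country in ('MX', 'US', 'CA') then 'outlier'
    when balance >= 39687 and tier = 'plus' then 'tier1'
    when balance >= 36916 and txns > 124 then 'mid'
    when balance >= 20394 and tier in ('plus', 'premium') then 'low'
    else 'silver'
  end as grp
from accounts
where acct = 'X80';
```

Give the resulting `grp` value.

silver

acct = X80: balance=23304, country=CA, tier=basic, txns=378.
balance >= 46585 → false
balance >= 43905 and country in ('MX', 'US', 'CA') → false
balance >= 39687 and tier = 'plus' → false
balance >= 36916 and txns > 124 → false
balance >= 20394 and tier in ('plus', 'premium') → false
No prior WHEN matched → ELSE → silver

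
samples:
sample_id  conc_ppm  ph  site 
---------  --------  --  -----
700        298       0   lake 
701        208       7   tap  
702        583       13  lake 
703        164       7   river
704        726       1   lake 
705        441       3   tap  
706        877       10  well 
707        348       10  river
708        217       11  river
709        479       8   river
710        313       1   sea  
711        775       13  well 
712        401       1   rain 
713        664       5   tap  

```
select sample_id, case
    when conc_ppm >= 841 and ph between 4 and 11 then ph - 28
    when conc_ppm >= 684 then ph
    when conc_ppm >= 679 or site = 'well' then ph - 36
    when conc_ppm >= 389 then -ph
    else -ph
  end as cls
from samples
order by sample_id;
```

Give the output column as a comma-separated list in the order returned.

sample_id=700: ELSE → 0
sample_id=701: ELSE → -7
sample_id=702: conc_ppm >= 389 → -13
sample_id=703: ELSE → -7
sample_id=704: conc_ppm >= 684 → 1
sample_id=705: conc_ppm >= 389 → -3
sample_id=706: conc_ppm >= 841 and ph between 4 and 11 → -18
sample_id=707: ELSE → -10
sample_id=708: ELSE → -11
sample_id=709: conc_ppm >= 389 → -8
sample_id=710: ELSE → -1
sample_id=711: conc_ppm >= 684 → 13
sample_id=712: conc_ppm >= 389 → -1
sample_id=713: conc_ppm >= 389 → -5

0, -7, -13, -7, 1, -3, -18, -10, -11, -8, -1, 13, -1, -5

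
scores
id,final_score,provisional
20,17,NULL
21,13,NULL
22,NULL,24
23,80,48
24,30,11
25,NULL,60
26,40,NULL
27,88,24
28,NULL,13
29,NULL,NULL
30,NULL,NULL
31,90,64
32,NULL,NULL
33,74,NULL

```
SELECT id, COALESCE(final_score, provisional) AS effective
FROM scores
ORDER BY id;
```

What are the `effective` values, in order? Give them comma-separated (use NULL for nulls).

17, 13, 24, 80, 30, 60, 40, 88, 13, NULL, NULL, 90, NULL, 74

id=20: final_score=17 → 17
id=21: final_score=13 → 13
id=22: final_score=NULL, provisional=24 → 24
id=23: final_score=80 → 80
id=24: final_score=30 → 30
id=25: final_score=NULL, provisional=60 → 60
id=26: final_score=40 → 40
id=27: final_score=88 → 88
id=28: final_score=NULL, provisional=13 → 13
id=29: final_score=NULL, provisional=NULL (all NULL) → NULL
id=30: final_score=NULL, provisional=NULL (all NULL) → NULL
id=31: final_score=90 → 90
id=32: final_score=NULL, provisional=NULL (all NULL) → NULL
id=33: final_score=74 → 74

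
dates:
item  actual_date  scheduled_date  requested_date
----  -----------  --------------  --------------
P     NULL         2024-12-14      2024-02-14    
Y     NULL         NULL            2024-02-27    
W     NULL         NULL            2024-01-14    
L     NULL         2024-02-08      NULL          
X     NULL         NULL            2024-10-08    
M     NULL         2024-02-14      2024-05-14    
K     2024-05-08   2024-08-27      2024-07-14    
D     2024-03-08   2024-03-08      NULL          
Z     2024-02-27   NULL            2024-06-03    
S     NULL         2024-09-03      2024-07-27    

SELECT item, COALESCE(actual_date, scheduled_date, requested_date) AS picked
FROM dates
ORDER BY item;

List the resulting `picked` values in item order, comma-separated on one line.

item=D: actual_date=2024-03-08 → 2024-03-08
item=K: actual_date=2024-05-08 → 2024-05-08
item=L: actual_date=NULL, scheduled_date=2024-02-08 → 2024-02-08
item=M: actual_date=NULL, scheduled_date=2024-02-14 → 2024-02-14
item=P: actual_date=NULL, scheduled_date=2024-12-14 → 2024-12-14
item=S: actual_date=NULL, scheduled_date=2024-09-03 → 2024-09-03
item=W: actual_date=NULL, scheduled_date=NULL, requested_date=2024-01-14 → 2024-01-14
item=X: actual_date=NULL, scheduled_date=NULL, requested_date=2024-10-08 → 2024-10-08
item=Y: actual_date=NULL, scheduled_date=NULL, requested_date=2024-02-27 → 2024-02-27
item=Z: actual_date=2024-02-27 → 2024-02-27

2024-03-08, 2024-05-08, 2024-02-08, 2024-02-14, 2024-12-14, 2024-09-03, 2024-01-14, 2024-10-08, 2024-02-27, 2024-02-27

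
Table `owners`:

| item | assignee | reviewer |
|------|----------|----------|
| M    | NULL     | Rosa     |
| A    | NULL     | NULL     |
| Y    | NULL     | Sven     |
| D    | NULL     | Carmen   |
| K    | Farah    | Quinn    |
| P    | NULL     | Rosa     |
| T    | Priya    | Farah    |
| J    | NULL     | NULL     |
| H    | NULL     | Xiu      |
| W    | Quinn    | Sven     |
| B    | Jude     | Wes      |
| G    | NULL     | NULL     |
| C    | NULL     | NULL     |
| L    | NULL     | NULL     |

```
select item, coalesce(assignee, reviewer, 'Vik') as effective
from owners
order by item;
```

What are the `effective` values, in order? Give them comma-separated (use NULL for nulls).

item=A: assignee=NULL, reviewer=NULL, → literal Vik → Vik
item=B: assignee=Jude → Jude
item=C: assignee=NULL, reviewer=NULL, → literal Vik → Vik
item=D: assignee=NULL, reviewer=Carmen → Carmen
item=G: assignee=NULL, reviewer=NULL, → literal Vik → Vik
item=H: assignee=NULL, reviewer=Xiu → Xiu
item=J: assignee=NULL, reviewer=NULL, → literal Vik → Vik
item=K: assignee=Farah → Farah
item=L: assignee=NULL, reviewer=NULL, → literal Vik → Vik
item=M: assignee=NULL, reviewer=Rosa → Rosa
item=P: assignee=NULL, reviewer=Rosa → Rosa
item=T: assignee=Priya → Priya
item=W: assignee=Quinn → Quinn
item=Y: assignee=NULL, reviewer=Sven → Sven

Vik, Jude, Vik, Carmen, Vik, Xiu, Vik, Farah, Vik, Rosa, Rosa, Priya, Quinn, Sven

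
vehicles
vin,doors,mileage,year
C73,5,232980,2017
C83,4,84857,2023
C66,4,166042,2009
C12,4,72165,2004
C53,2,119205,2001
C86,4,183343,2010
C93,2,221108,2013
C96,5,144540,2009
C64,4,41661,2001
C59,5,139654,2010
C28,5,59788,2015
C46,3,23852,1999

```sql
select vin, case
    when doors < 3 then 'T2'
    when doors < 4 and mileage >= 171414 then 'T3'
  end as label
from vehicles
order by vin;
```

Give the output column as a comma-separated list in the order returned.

NULL, NULL, NULL, T2, NULL, NULL, NULL, NULL, NULL, NULL, T2, NULL

vin=C12: (no match → NULL) → NULL
vin=C28: (no match → NULL) → NULL
vin=C46: (no match → NULL) → NULL
vin=C53: doors < 3 → T2
vin=C59: (no match → NULL) → NULL
vin=C64: (no match → NULL) → NULL
vin=C66: (no match → NULL) → NULL
vin=C73: (no match → NULL) → NULL
vin=C83: (no match → NULL) → NULL
vin=C86: (no match → NULL) → NULL
vin=C93: doors < 3 → T2
vin=C96: (no match → NULL) → NULL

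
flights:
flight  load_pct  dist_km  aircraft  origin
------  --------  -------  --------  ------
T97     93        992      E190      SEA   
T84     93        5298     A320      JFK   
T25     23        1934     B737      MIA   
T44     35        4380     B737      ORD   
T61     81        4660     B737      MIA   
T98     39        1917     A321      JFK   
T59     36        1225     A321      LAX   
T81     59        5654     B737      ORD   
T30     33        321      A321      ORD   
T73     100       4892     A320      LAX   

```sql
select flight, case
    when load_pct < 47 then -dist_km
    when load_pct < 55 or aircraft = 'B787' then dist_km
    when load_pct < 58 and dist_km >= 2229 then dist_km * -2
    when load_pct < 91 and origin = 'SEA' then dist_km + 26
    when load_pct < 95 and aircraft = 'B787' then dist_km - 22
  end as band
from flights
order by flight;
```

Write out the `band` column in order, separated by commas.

-1934, -321, -4380, -1225, NULL, NULL, NULL, NULL, NULL, -1917

flight=T25: load_pct < 47 → -1934
flight=T30: load_pct < 47 → -321
flight=T44: load_pct < 47 → -4380
flight=T59: load_pct < 47 → -1225
flight=T61: (no match → NULL) → NULL
flight=T73: (no match → NULL) → NULL
flight=T81: (no match → NULL) → NULL
flight=T84: (no match → NULL) → NULL
flight=T97: (no match → NULL) → NULL
flight=T98: load_pct < 47 → -1917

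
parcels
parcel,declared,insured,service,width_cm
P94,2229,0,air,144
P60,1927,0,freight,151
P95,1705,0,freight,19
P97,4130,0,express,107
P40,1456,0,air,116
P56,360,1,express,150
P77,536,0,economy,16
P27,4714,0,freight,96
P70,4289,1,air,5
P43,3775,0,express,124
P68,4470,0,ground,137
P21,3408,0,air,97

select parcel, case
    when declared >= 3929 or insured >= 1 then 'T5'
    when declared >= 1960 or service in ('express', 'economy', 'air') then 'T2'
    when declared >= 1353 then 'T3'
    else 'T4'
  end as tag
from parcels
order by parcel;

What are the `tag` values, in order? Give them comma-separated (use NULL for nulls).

parcel=P21: declared >= 1960 or service in ('express', 'economy', 'air') → T2
parcel=P27: declared >= 3929 or insured >= 1 → T5
parcel=P40: declared >= 1960 or service in ('express', 'economy', 'air') → T2
parcel=P43: declared >= 1960 or service in ('express', 'economy', 'air') → T2
parcel=P56: declared >= 3929 or insured >= 1 → T5
parcel=P60: declared >= 1353 → T3
parcel=P68: declared >= 3929 or insured >= 1 → T5
parcel=P70: declared >= 3929 or insured >= 1 → T5
parcel=P77: declared >= 1960 or service in ('express', 'economy', 'air') → T2
parcel=P94: declared >= 1960 or service in ('express', 'economy', 'air') → T2
parcel=P95: declared >= 1353 → T3
parcel=P97: declared >= 3929 or insured >= 1 → T5

T2, T5, T2, T2, T5, T3, T5, T5, T2, T2, T3, T5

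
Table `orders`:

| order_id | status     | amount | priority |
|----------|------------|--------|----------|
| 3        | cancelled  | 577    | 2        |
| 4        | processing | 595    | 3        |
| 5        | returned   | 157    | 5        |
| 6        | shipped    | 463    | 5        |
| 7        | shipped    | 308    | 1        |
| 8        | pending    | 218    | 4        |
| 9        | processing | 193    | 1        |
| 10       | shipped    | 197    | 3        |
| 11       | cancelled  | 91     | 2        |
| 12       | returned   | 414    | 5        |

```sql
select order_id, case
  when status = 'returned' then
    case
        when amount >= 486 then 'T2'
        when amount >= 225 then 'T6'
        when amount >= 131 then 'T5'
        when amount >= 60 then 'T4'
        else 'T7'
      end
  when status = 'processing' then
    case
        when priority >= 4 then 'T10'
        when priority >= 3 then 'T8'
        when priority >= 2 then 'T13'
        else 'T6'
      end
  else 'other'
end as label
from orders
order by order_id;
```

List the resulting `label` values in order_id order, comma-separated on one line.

other, T8, T5, other, other, other, T6, other, other, T6

order_id=3: status='cancelled' → outer ELSE → other
order_id=4: status='processing' → inner[priority >= 3] → T8
order_id=5: status='returned' → inner[amount >= 131] → T5
order_id=6: status='shipped' → outer ELSE → other
order_id=7: status='shipped' → outer ELSE → other
order_id=8: status='pending' → outer ELSE → other
order_id=9: status='processing' → inner[ELSE] → T6
order_id=10: status='shipped' → outer ELSE → other
order_id=11: status='cancelled' → outer ELSE → other
order_id=12: status='returned' → inner[amount >= 225] → T6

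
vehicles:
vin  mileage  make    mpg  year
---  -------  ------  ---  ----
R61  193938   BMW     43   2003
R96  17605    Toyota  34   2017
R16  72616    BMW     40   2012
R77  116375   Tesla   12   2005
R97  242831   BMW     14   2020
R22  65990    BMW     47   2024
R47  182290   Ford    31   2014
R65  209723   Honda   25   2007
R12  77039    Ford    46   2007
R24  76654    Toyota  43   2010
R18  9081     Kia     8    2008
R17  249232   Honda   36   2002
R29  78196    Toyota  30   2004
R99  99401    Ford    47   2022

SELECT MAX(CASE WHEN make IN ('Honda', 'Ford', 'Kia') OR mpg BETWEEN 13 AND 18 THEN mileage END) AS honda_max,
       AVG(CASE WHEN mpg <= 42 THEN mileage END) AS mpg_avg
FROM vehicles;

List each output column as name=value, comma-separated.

[honda_max: make IN ('Honda', 'Ford', 'Kia') OR mpg BETWEEN 13 AND 18]
vin=R61: ✗
vin=R96: ✗
vin=R16: ✗
vin=R77: ✗
vin=R97: ✓ → 242831
vin=R22: ✗
vin=R47: ✓ → 182290
vin=R65: ✓ → 209723
vin=R12: ✓ → 77039
vin=R24: ✗
vin=R18: ✓ → 9081
vin=R17: ✓ → 249232
vin=R29: ✗
vin=R99: ✓ → 99401
honda_max = MAX(242831, 182290, 209723, 77039, 9081, 249232, 99401) = 249232
—
[mpg_avg: mpg <= 42]
vin=R61: ✗
vin=R96: ✓ → 17605
vin=R16: ✓ → 72616
vin=R77: ✓ → 116375
vin=R97: ✓ → 242831
vin=R22: ✗
vin=R47: ✓ → 182290
vin=R65: ✓ → 209723
vin=R12: ✗
vin=R24: ✗
vin=R18: ✓ → 9081
vin=R17: ✓ → 249232
vin=R29: ✓ → 78196
vin=R99: ✗
mpg_avg = (17605 + 72616 + 116375 + 242831 + 182290 + 209723 + 9081 + 249232 + 78196) / 9 = 130883.2222222222

honda_max=249232, mpg_avg=130883.2222222222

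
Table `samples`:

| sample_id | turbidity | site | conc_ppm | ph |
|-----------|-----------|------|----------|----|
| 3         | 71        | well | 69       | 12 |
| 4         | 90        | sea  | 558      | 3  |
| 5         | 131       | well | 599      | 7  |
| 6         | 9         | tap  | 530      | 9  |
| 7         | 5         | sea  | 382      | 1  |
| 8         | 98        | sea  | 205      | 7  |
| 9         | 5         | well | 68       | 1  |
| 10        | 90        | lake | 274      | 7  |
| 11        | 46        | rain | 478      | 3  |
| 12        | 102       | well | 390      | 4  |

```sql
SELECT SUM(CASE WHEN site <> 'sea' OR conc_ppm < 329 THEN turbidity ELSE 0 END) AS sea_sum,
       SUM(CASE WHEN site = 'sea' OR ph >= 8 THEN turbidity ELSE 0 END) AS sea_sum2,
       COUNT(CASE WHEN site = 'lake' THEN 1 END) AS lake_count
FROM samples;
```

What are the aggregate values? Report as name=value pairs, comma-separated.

[sea_sum: site <> 'sea' OR conc_ppm < 329]
sample_id=3: ✓ → 71
sample_id=4: ✗
sample_id=5: ✓ → 131
sample_id=6: ✓ → 9
sample_id=7: ✗
sample_id=8: ✓ → 98
sample_id=9: ✓ → 5
sample_id=10: ✓ → 90
sample_id=11: ✓ → 46
sample_id=12: ✓ → 102
sea_sum = 71 + 131 + 9 + 98 + 5 + 90 + 46 + 102 = 552
—
[sea_sum2: site = 'sea' OR ph >= 8]
sample_id=3: ✓ → 71
sample_id=4: ✓ → 90
sample_id=5: ✗
sample_id=6: ✓ → 9
sample_id=7: ✓ → 5
sample_id=8: ✓ → 98
sample_id=9: ✗
sample_id=10: ✗
sample_id=11: ✗
sample_id=12: ✗
sea_sum2 = 71 + 90 + 9 + 5 + 98 = 273
—
[lake_count: site = 'lake']
sample_id=3: ✗
sample_id=4: ✗
sample_id=5: ✗
sample_id=6: ✗
sample_id=7: ✗
sample_id=8: ✗
sample_id=9: ✗
sample_id=10: ✓ → 1
sample_id=11: ✗
sample_id=12: ✗
lake_count = COUNT(1) = 1

sea_sum=552, sea_sum2=273, lake_count=1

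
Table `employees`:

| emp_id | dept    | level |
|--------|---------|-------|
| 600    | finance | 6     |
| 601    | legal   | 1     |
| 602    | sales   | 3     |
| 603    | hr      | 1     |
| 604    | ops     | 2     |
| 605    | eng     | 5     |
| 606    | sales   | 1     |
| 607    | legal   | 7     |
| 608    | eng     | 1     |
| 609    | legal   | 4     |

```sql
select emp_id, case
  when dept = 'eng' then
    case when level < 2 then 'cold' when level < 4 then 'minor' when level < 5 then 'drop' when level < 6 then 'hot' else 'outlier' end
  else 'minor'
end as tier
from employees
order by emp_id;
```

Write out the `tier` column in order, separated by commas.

minor, minor, minor, minor, minor, hot, minor, minor, cold, minor

emp_id=600: dept='finance' → outer ELSE → minor
emp_id=601: dept='legal' → outer ELSE → minor
emp_id=602: dept='sales' → outer ELSE → minor
emp_id=603: dept='hr' → outer ELSE → minor
emp_id=604: dept='ops' → outer ELSE → minor
emp_id=605: dept='eng' → inner[level < 6] → hot
emp_id=606: dept='sales' → outer ELSE → minor
emp_id=607: dept='legal' → outer ELSE → minor
emp_id=608: dept='eng' → inner[level < 2] → cold
emp_id=609: dept='legal' → outer ELSE → minor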